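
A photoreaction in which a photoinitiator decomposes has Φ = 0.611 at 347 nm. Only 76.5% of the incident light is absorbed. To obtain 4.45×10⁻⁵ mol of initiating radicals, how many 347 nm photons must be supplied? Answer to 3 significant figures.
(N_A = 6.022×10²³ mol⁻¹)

Photons that must be absorbed: 4.45×10⁻⁵ / 0.611 = 7.283×10⁻⁵ mol.
Incident photons needed: 7.283×10⁻⁵ / 0.765 = 9.520×10⁻⁵ mol.
Photon count: 9.520×10⁻⁵ × 6.022×10²³ = 5.73×10¹⁹.

5.73×10¹⁹ photons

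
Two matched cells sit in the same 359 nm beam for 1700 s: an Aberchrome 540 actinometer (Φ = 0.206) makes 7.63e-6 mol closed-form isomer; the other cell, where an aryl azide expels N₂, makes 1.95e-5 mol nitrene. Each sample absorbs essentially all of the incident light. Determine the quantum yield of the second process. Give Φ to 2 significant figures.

Photons absorbed by the actinometer: 7.63e-6 / 0.206 = 3.704e-5 mol.
Φ(unknown) = 1.95e-5 / 3.704e-5 = 0.53.

Φ = 0.53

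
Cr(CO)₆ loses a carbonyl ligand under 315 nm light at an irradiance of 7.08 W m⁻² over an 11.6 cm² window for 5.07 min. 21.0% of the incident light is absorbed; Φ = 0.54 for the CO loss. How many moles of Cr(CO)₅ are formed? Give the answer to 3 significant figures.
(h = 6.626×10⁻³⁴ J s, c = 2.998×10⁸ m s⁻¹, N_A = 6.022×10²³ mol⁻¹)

Photon energy at 315 nm: hc/λ = (6.626×10⁻³⁴)(2.998×10⁸)/(315×10⁻⁹) = 6.306×10⁻¹⁹ J.
Energy delivered: (7.08 W m⁻²)(11.6×10⁻⁴ m²)(304.2 s) = 2.498 J.
Photons incident: 2.498 / 6.306×10⁻¹⁹ = 3.961×10¹⁸, i.e. 3.961×10¹⁸/6.022×10²³ = 6.578×10⁻⁶ mol.
Photons absorbed: 0.210 × 6.578×10⁻⁶ = 1.381×10⁻⁶ mol.
Product: Φ × n_abs = 0.54 × 1.381×10⁻⁶ = 7.457×10⁻⁷ mol.

7.46×10⁻⁷ mol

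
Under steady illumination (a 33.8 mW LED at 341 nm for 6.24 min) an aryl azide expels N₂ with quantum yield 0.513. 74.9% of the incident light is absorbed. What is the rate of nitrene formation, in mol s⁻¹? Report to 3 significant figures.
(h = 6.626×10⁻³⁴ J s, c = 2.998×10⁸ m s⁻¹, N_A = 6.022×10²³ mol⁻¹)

3.70×10⁻⁸ mol s⁻¹

Photon energy at 341 nm: hc/λ = (6.626×10⁻³⁴)(2.998×10⁸)/(341×10⁻⁹) = 5.825×10⁻¹⁹ J.
Energy delivered: (33.8 mW)(374.4 s) = 12.65 J.
Photons incident: 12.65 / 5.825×10⁻¹⁹ = 2.172×10¹⁹, i.e. 2.172×10¹⁹/6.022×10²³ = 3.607×10⁻⁵ mol.
Photons absorbed: 0.749 × 3.607×10⁻⁵ = 2.702×10⁻⁵ mol.
Product formed: 0.513 × 2.702×10⁻⁵ = 1.386×10⁻⁵ mol.
Rate: 1.386×10⁻⁵ / 374.4 s = 3.70×10⁻⁸ mol s⁻¹.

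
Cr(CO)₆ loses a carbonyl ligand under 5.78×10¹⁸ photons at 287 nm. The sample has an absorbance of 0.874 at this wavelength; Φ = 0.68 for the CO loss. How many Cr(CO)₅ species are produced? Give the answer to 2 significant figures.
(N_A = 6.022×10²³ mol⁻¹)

Moles of photons: 5.78×10¹⁸ / 6.022×10²³ = 9.598×10⁻⁶ mol.
Fraction absorbed: 1 − 10^(−0.874) = 0.8663.
Photons absorbed: 0.8663 × 9.598×10⁻⁶ = 8.315×10⁻⁶ mol.
Product: Φ × n_abs = 0.68 × 8.315×10⁻⁶ = 5.654×10⁻⁶ mol.
As a count: 5.654×10⁻⁶ × 6.022×10²³ = 3.4×10¹⁸.

3.4×10¹⁸ species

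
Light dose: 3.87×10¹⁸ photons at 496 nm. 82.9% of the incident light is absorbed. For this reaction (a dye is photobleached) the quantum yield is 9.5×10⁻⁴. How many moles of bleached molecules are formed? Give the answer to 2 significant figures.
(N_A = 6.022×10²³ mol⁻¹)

Moles of photons: 3.87×10¹⁸ / 6.022×10²³ = 6.426×10⁻⁶ mol.
Photons absorbed: 0.829 × 6.426×10⁻⁶ = 5.327×10⁻⁶ mol.
Product: Φ × n_abs = 9.5×10⁻⁴ × 5.327×10⁻⁶ = 5.061×10⁻⁹ mol.

5.1×10⁻⁹ mol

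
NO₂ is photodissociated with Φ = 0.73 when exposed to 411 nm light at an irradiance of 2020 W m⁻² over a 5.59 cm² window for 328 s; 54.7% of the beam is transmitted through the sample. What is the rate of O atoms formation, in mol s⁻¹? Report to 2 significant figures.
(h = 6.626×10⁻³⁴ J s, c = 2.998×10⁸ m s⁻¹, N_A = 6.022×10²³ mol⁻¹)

1.3×10⁻⁶ mol s⁻¹

Photon energy at 411 nm: hc/λ = (6.626×10⁻³⁴)(2.998×10⁸)/(411×10⁻⁹) = 4.833×10⁻¹⁹ J.
Energy delivered: (2020 W m⁻²)(5.59×10⁻⁴ m²)(328 s) = 370.4 J.
Photons incident: 370.4 / 4.833×10⁻¹⁹ = 7.664×10²⁰, i.e. 7.664×10²⁰/6.022×10²³ = 0.001273 mol.
Fraction absorbed: 1 − 54.7/100 = 0.4530.
Photons absorbed: 0.4530 × 0.001273 = 5.767×10⁻⁴ mol.
Product formed: 0.73 × 5.767×10⁻⁴ = 4.210×10⁻⁴ mol.
Rate: 4.210×10⁻⁴ / 328 s = 1.3×10⁻⁶ mol s⁻¹.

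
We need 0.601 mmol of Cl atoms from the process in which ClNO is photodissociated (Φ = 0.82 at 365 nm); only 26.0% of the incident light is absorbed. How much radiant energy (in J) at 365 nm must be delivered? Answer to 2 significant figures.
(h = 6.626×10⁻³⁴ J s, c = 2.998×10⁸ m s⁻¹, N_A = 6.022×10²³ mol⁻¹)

Product: 0.601 mmol = 6.01×10⁻⁴ mol.
Photons that must be absorbed: 6.01×10⁻⁴ / 0.82 = 7.329×10⁻⁴ mol.
Incident photons needed: 7.329×10⁻⁴ / 0.260 = 0.002819 mol.
Photon energy: hc/λ = 5.442×10⁻¹⁹ J; per mole, 3.277×10⁵ J mol⁻¹.
Energy required: 0.002819 × 3.277×10⁵ = 920 J.

920 J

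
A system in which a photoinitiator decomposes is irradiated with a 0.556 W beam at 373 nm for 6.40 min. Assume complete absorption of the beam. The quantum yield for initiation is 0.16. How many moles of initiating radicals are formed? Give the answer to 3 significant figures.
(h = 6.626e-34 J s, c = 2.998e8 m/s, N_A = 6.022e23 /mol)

1.07e-4 mol

Photon energy at 373 nm: hc/λ = (6.626e-34)(2.998e8)/(373e-9) = 5.326e-19 J.
Energy delivered: (0.556 W)(384 s) = 213.5 J.
Photons incident: 213.5 / 5.326e-19 = 4.009e20, i.e. 4.009e20/6.022e23 = 6.657e-4 mol.
Product: Φ × n_abs = 0.16 × 6.657e-4 = 1.065e-4 mol.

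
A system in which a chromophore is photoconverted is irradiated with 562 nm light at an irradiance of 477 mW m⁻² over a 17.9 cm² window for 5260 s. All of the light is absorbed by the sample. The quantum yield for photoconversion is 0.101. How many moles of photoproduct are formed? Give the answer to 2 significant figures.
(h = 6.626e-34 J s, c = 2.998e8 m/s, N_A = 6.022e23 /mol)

Photon energy at 562 nm: hc/λ = (6.626e-34)(2.998e8)/(562e-9) = 3.535e-19 J.
Energy delivered: (477 mW m⁻²)(17.9e-4 m²)(5260 s) = 4.491 J.
Photons incident: 4.491 / 3.535e-19 = 1.270e19, i.e. 1.270e19/6.022e23 = 2.109e-5 mol.
Product: Φ × n_abs = 0.101 × 2.109e-5 = 2.130e-6 mol.

2.1e-6 mol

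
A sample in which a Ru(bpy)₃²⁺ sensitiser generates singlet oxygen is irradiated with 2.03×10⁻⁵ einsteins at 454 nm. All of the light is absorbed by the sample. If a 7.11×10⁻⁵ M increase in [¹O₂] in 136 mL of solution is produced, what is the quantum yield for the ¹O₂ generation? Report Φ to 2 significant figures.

Product: (7.11×10⁻⁵ M)(0.136 L) = 9.670×10⁻⁶ mol.
Φ = 9.670×10⁻⁶ mol / 2.03×10⁻⁵ mol photons = 0.48.

Φ = 0.48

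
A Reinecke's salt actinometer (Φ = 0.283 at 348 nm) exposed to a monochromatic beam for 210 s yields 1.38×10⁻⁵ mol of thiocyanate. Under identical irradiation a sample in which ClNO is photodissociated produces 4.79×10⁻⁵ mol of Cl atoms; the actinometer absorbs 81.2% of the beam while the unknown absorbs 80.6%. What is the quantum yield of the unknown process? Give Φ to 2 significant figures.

Φ = 0.99

Photons absorbed by the actinometer: 1.38×10⁻⁵ / 0.283 = 4.876×10⁻⁵ mol.
Incident flux: 4.876×10⁻⁵ / 0.812 = 6.005×10⁻⁵ einstein.
Absorbed by unknown: 0.806 × 6.005×10⁻⁵ = 4.840×10⁻⁵ mol.
Φ(unknown) = 4.79×10⁻⁵ / 4.840×10⁻⁵ = 0.99.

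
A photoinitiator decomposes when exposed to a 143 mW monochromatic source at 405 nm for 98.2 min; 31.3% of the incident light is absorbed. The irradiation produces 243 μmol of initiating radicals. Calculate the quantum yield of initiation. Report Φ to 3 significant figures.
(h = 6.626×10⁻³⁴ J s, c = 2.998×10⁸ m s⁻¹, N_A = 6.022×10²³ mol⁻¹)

Product: 243 μmol = 2.43×10⁻⁴ mol.
Photon energy at 405 nm: hc/λ = (6.626×10⁻³⁴)(2.998×10⁸)/(405×10⁻⁹) = 4.905×10⁻¹⁹ J.
Energy delivered: (143 mW)(5892 s) = 842.6 J.
Photons incident: 842.6 / 4.905×10⁻¹⁹ = 1.718×10²¹, i.e. 1.718×10²¹/6.022×10²³ = 0.002853 mol.
Photons absorbed: 0.313 × 0.002853 = 8.930×10⁻⁴ mol.
Φ = 2.43×10⁻⁴ mol / 8.930×10⁻⁴ mol photons = 0.272.

Φ = 0.272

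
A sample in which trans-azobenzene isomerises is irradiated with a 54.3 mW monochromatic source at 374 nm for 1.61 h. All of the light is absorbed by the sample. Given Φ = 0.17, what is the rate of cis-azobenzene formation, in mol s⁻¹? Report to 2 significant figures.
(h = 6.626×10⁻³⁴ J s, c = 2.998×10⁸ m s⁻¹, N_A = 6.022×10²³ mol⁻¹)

Photon energy at 374 nm: hc/λ = (6.626×10⁻³⁴)(2.998×10⁸)/(374×10⁻⁹) = 5.311×10⁻¹⁹ J.
Energy delivered: (54.3 mW)(5796 s) = 314.7 J.
Photons incident: 314.7 / 5.311×10⁻¹⁹ = 5.925×10²⁰, i.e. 5.925×10²⁰/6.022×10²³ = 9.839×10⁻⁴ mol.
Product formed: 0.17 × 9.839×10⁻⁴ = 1.673×10⁻⁴ mol.
Rate: 1.673×10⁻⁴ / 5796 s = 2.9×10⁻⁸ mol s⁻¹.

2.9×10⁻⁸ mol s⁻¹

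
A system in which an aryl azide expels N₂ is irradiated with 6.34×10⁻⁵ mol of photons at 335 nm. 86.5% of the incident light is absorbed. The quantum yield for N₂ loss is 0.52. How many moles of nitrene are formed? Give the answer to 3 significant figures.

Photons absorbed: 0.865 × 6.34×10⁻⁵ = 5.484×10⁻⁵ mol.
Product: Φ × n_abs = 0.52 × 5.484×10⁻⁵ = 2.852×10⁻⁵ mol.

2.85×10⁻⁵ mol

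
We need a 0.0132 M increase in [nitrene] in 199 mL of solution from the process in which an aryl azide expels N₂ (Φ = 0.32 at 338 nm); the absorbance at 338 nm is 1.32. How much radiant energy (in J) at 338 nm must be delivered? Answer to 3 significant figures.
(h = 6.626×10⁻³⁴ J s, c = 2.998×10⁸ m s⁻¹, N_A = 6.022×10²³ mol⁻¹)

3050 J

Product: (0.0132 M)(0.199 L) = 0.002627 mol.
Photons that must be absorbed: 0.002627 / 0.32 = 0.008209 mol.
Fraction absorbed: 1 − 10^(−1.32) = 0.9521.
Incident photons needed: 0.008209 / 0.9521 = 0.008622 mol.
Photon energy: hc/λ = 5.877×10⁻¹⁹ J; per mole, 3.539×10⁵ J mol⁻¹.
Energy required: 0.008622 × 3.539×10⁵ = 3050 J.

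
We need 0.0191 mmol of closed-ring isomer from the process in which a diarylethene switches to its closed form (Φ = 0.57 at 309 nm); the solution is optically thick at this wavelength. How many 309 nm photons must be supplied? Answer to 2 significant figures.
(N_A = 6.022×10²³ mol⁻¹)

Product: 0.0191 mmol = 1.91×10⁻⁵ mol.
Photons that must be absorbed: 1.91×10⁻⁵ / 0.57 = 3.351×10⁻⁵ mol.
Photon count: 3.351×10⁻⁵ × 6.022×10²³ = 2.0×10¹⁹.

2.0×10¹⁹ photons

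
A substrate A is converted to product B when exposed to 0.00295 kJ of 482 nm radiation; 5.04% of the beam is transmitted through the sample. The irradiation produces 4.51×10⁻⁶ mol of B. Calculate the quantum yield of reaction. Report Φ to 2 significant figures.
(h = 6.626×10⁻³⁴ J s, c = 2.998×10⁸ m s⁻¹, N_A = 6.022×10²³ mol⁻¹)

Photon energy at 482 nm: hc/λ = (6.626×10⁻³⁴)(2.998×10⁸)/(482×10⁻⁹) = 4.121×10⁻¹⁹ J.
Incident energy: 0.00295 kJ = 2.95 J.
Photons incident: 2.95 / 4.121×10⁻¹⁹ = 7.158×10¹⁸, i.e. 7.158×10¹⁸/6.022×10²³ = 1.189×10⁻⁵ mol.
Fraction absorbed: 1 − 5.04/100 = 0.9496.
Photons absorbed: 0.9496 × 1.189×10⁻⁵ = 1.129×10⁻⁵ mol.
Φ = 4.51×10⁻⁶ mol / 1.129×10⁻⁵ mol photons = 0.40.

Φ = 0.40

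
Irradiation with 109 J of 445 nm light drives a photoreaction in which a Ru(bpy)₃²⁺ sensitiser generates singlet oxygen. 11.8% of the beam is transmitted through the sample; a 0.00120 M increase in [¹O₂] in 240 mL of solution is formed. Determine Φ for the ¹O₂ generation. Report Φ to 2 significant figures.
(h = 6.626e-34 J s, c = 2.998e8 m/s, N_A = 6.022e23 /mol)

Φ = 0.81

Product: (0.00120 M)(0.24 L) = 2.880e-4 mol.
Photon energy at 445 nm: hc/λ = (6.626e-34)(2.998e8)/(445e-9) = 4.464e-19 J.
Photons incident: 109 / 4.464e-19 = 2.442e20, i.e. 2.442e20/6.022e23 = 4.055e-4 mol.
Fraction absorbed: 1 − 11.8/100 = 0.8820.
Photons absorbed: 0.8820 × 4.055e-4 = 3.577e-4 mol.
Φ = 2.880e-4 mol / 3.577e-4 mol photons = 0.81.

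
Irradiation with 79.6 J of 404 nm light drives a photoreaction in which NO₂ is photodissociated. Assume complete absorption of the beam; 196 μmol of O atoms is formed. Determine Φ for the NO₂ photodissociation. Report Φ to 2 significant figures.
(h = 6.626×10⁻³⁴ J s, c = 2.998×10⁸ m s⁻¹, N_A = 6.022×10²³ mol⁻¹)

Product: 196 μmol = 1.96×10⁻⁴ mol.
Photon energy at 404 nm: hc/λ = (6.626×10⁻³⁴)(2.998×10⁸)/(404×10⁻⁹) = 4.917×10⁻¹⁹ J.
Photons incident: 79.6 / 4.917×10⁻¹⁹ = 1.619×10²⁰, i.e. 1.619×10²⁰/6.022×10²³ = 2.688×10⁻⁴ mol.
Φ = 1.96×10⁻⁴ mol / 2.688×10⁻⁴ mol photons = 0.73.

Φ = 0.73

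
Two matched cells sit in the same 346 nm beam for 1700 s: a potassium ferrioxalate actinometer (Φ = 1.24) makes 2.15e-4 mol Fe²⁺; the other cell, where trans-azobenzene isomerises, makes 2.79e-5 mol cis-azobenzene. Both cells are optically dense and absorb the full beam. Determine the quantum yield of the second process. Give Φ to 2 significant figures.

Φ = 0.16

Photons absorbed by the actinometer: 2.15e-4 / 1.24 = 1.734e-4 mol.
Φ(unknown) = 2.79e-5 / 1.734e-4 = 0.16.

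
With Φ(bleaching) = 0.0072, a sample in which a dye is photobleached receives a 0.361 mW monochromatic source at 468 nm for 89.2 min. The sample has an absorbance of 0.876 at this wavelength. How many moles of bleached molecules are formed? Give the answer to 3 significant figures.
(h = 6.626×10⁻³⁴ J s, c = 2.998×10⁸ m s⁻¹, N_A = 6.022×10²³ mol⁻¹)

4.72×10⁻⁸ mol

Photon energy at 468 nm: hc/λ = (6.626×10⁻³⁴)(2.998×10⁸)/(468×10⁻⁹) = 4.245×10⁻¹⁹ J.
Energy delivered: (0.361 mW)(5352 s) = 1.932 J.
Photons incident: 1.932 / 4.245×10⁻¹⁹ = 4.551×10¹⁸, i.e. 4.551×10¹⁸/6.022×10²³ = 7.557×10⁻⁶ mol.
Fraction absorbed: 1 − 10^(−0.876) = 0.8670.
Photons absorbed: 0.8670 × 7.557×10⁻⁶ = 6.552×10⁻⁶ mol.
Product: Φ × n_abs = 0.0072 × 6.552×10⁻⁶ = 4.717×10⁻⁸ mol.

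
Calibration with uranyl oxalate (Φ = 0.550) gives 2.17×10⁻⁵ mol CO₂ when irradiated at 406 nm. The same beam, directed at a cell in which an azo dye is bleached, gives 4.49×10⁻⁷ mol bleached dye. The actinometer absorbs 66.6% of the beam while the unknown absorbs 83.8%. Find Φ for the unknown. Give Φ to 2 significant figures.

Photons absorbed by the actinometer: 2.17×10⁻⁵ / 0.550 = 3.945×10⁻⁵ mol.
Incident flux: 3.945×10⁻⁵ / 0.666 = 5.923×10⁻⁵ einstein.
Absorbed by unknown: 0.838 × 5.923×10⁻⁵ = 4.963×10⁻⁵ mol.
Φ(unknown) = 4.49×10⁻⁷ / 4.963×10⁻⁵ = 0.0090.

Φ = 0.0090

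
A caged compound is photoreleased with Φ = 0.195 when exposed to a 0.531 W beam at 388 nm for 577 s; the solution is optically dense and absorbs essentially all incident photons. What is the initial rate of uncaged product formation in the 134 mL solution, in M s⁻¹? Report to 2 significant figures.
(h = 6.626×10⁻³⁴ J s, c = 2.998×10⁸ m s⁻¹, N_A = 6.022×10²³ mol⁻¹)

Photon energy at 388 nm: hc/λ = (6.626×10⁻³⁴)(2.998×10⁸)/(388×10⁻⁹) = 5.120×10⁻¹⁹ J.
Energy delivered: (0.531 W)(577 s) = 306.4 J.
Photons incident: 306.4 / 5.120×10⁻¹⁹ = 5.984×10²⁰, i.e. 5.984×10²⁰/6.022×10²³ = 9.937×10⁻⁴ mol.
Product formed: 0.195 × 9.937×10⁻⁴ = 1.938×10⁻⁴ mol.
Rate: 1.938×10⁻⁴ mol / (577 s × 0.134 L) = 2.5×10⁻⁶ M s⁻¹.

2.5×10⁻⁶ M s⁻¹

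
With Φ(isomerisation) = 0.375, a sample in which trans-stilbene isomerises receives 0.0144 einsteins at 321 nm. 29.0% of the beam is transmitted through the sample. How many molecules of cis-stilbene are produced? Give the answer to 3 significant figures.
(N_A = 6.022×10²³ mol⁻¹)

2.31×10²¹ molecules

Fraction absorbed: 1 − 29.0/100 = 0.7100.
Photons absorbed: 0.7100 × 0.0144 = 0.01022 mol.
Product: Φ × n_abs = 0.375 × 0.01022 = 0.003833 mol.
As a count: 0.003833 × 6.022×10²³ = 2.31×10²¹.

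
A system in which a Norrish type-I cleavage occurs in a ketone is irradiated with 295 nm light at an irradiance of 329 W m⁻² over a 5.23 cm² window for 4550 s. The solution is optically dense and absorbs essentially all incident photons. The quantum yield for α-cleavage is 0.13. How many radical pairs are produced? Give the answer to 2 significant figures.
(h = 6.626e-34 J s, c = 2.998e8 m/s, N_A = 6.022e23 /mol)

Photon energy at 295 nm: hc/λ = (6.626e-34)(2.998e8)/(295e-9) = 6.734e-19 J.
Energy delivered: (329 W m⁻²)(5.23e-4 m²)(4550 s) = 782.9 J.
Photons incident: 782.9 / 6.734e-19 = 1.163e21, i.e. 1.163e21/6.022e23 = 0.001931 mol.
Product: Φ × n_abs = 0.13 × 0.001931 = 2.510e-4 mol.
As a count: 2.510e-4 × 6.022e23 = 1.5e20.

1.5e20 radical pairs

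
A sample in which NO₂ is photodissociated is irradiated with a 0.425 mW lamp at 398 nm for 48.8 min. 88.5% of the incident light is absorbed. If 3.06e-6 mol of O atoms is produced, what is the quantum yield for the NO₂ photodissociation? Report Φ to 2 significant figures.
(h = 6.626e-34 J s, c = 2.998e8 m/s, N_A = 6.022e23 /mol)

Photon energy at 398 nm: hc/λ = (6.626e-34)(2.998e8)/(398e-9) = 4.991e-19 J.
Energy delivered: (0.425 mW)(2928 s) = 1.244 J.
Photons incident: 1.244 / 4.991e-19 = 2.492e18, i.e. 2.492e18/6.022e23 = 4.138e-6 mol.
Photons absorbed: 0.885 × 4.138e-6 = 3.662e-6 mol.
Φ = 3.06e-6 mol / 3.662e-6 mol photons = 0.84.

Φ = 0.84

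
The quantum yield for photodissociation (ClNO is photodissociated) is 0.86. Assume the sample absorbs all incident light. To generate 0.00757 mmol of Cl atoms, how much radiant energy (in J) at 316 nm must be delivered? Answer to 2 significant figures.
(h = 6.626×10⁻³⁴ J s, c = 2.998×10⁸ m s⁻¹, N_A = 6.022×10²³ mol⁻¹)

3.3 J

Product: 0.00757 mmol = 7.57×10⁻⁶ mol.
Photons that must be absorbed: 7.57×10⁻⁶ / 0.86 = 8.802×10⁻⁶ mol.
Photon energy: hc/λ = 6.286×10⁻¹⁹ J; per mole, 3.785×10⁵ J mol⁻¹.
Energy required: 8.802×10⁻⁶ × 3.785×10⁵ = 3.3 J.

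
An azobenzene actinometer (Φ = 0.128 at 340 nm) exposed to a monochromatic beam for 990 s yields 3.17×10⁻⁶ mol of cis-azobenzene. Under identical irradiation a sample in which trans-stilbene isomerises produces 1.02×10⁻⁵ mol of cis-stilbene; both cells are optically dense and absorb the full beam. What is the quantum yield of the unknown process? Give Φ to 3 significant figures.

Photons absorbed by the actinometer: 3.17×10⁻⁶ / 0.128 = 2.477×10⁻⁵ mol.
Φ(unknown) = 1.02×10⁻⁵ / 2.477×10⁻⁵ = 0.412.

Φ = 0.412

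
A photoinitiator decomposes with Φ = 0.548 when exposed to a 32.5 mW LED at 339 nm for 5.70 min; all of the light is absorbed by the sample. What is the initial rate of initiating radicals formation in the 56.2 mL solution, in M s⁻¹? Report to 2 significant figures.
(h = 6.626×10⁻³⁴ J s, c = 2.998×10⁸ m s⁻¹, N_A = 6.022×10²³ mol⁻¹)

Photon energy at 339 nm: hc/λ = (6.626×10⁻³⁴)(2.998×10⁸)/(339×10⁻⁹) = 5.860×10⁻¹⁹ J.
Energy delivered: (32.5 mW)(342 s) = 11.12 J.
Photons incident: 11.12 / 5.860×10⁻¹⁹ = 1.898×10¹⁹, i.e. 1.898×10¹⁹/6.022×10²³ = 3.152×10⁻⁵ mol.
Product formed: 0.548 × 3.152×10⁻⁵ = 1.727×10⁻⁵ mol.
Rate: 1.727×10⁻⁵ mol / (342 s × 0.0562 L) = 9.0×10⁻⁷ M s⁻¹.

9.0×10⁻⁷ M s⁻¹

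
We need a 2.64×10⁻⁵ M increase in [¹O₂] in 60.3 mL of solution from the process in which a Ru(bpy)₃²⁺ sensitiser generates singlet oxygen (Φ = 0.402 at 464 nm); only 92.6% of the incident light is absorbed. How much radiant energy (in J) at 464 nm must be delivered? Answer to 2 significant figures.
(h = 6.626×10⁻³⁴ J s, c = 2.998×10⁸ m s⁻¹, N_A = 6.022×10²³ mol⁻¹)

Product: (2.64×10⁻⁵ M)(0.0603 L) = 1.592×10⁻⁶ mol.
Photons that must be absorbed: 1.592×10⁻⁶ / 0.402 = 3.960×10⁻⁶ mol.
Incident photons needed: 3.960×10⁻⁶ / 0.926 = 4.276×10⁻⁶ mol.
Photon energy: hc/λ = 4.281×10⁻¹⁹ J; per mole, 2.578×10⁵ J mol⁻¹.
Energy required: 4.276×10⁻⁶ × 2.578×10⁵ = 1.1 J.

1.1 J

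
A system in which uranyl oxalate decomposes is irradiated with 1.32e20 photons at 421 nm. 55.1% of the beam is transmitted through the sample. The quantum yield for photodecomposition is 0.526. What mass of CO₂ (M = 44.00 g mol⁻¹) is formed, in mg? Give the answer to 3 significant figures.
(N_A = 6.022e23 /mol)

Moles of photons: 1.32e20 / 6.022e23 = 2.192e-4 mol.
Fraction absorbed: 1 − 55.1/100 = 0.4490.
Photons absorbed: 0.4490 × 2.192e-4 = 9.842e-5 mol.
Product: Φ × n_abs = 0.526 × 9.842e-5 = 5.177e-5 mol.
Mass: 5.177e-5 × 44.00 = 0.002278 g = 2.28 mg.

2.28 mg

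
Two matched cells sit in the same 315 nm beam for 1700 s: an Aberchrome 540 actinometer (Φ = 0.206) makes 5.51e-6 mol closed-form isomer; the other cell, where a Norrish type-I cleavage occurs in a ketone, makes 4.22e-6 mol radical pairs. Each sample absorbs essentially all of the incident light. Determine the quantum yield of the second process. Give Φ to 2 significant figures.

Photons absorbed by the actinometer: 5.51e-6 / 0.206 = 2.675e-5 mol.
Φ(unknown) = 4.22e-6 / 2.675e-5 = 0.16.

Φ = 0.16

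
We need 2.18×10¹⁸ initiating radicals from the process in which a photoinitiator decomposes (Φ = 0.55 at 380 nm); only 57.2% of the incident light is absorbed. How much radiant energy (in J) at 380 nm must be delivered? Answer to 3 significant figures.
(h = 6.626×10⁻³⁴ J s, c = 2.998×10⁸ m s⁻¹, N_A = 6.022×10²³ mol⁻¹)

3.62 J

Product: 2.18×10¹⁸ / 6.022×10²³ = 3.620×10⁻⁶ mol.
Photons that must be absorbed: 3.620×10⁻⁶ / 0.55 = 6.582×10⁻⁶ mol.
Incident photons needed: 6.582×10⁻⁶ / 0.572 = 1.151×10⁻⁵ mol.
Photon energy: hc/λ = 5.228×10⁻¹⁹ J; per mole, 3.148×10⁵ J mol⁻¹.
Energy required: 1.151×10⁻⁵ × 3.148×10⁵ = 3.62 J.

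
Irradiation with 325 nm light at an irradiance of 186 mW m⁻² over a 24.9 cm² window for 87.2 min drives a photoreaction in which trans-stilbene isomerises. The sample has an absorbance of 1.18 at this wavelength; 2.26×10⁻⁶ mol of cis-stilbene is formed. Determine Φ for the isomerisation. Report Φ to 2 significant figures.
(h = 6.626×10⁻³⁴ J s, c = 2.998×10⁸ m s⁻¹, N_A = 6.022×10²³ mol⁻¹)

Φ = 0.37

Photon energy at 325 nm: hc/λ = (6.626×10⁻³⁴)(2.998×10⁸)/(325×10⁻⁹) = 6.112×10⁻¹⁹ J.
Energy delivered: (186 mW m⁻²)(24.9×10⁻⁴ m²)(5232 s) = 2.423 J.
Photons incident: 2.423 / 6.112×10⁻¹⁹ = 3.964×10¹⁸, i.e. 3.964×10¹⁸/6.022×10²³ = 6.583×10⁻⁶ mol.
Fraction absorbed: 1 − 10^(−1.18) = 0.9339.
Photons absorbed: 0.9339 × 6.583×10⁻⁶ = 6.148×10⁻⁶ mol.
Φ = 2.26×10⁻⁶ mol / 6.148×10⁻⁶ mol photons = 0.37.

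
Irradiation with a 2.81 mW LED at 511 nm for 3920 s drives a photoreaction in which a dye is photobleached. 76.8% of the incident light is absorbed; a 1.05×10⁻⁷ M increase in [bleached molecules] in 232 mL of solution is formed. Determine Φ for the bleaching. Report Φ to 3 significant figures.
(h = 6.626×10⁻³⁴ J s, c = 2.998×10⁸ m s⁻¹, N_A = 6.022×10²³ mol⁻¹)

Φ = 6.74×10⁻⁴

Product: (1.05×10⁻⁷ M)(0.232 L) = 2.436×10⁻⁸ mol.
Photon energy at 511 nm: hc/λ = (6.626×10⁻³⁴)(2.998×10⁸)/(511×10⁻⁹) = 3.887×10⁻¹⁹ J.
Energy delivered: (2.81 mW)(3920 s) = 11.02 J.
Photons incident: 11.02 / 3.887×10⁻¹⁹ = 2.835×10¹⁹, i.e. 2.835×10¹⁹/6.022×10²³ = 4.708×10⁻⁵ mol.
Photons absorbed: 0.768 × 4.708×10⁻⁵ = 3.616×10⁻⁵ mol.
Φ = 2.436×10⁻⁸ mol / 3.616×10⁻⁵ mol photons = 6.74×10⁻⁴.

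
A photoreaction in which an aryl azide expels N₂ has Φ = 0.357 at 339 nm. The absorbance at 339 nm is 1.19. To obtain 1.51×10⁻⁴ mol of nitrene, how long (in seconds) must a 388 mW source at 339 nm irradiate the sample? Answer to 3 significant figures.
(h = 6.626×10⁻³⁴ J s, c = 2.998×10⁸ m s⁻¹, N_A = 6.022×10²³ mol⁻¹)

Photons that must be absorbed: 1.51×10⁻⁴ / 0.357 = 4.230×10⁻⁴ mol.
Fraction absorbed: 1 − 10^(−1.19) = 0.9354.
Incident photons needed: 4.230×10⁻⁴ / 0.9354 = 4.522×10⁻⁴ mol.
Photon energy: hc/λ = 5.860×10⁻¹⁹ J; per mole, 3.529×10⁵ J mol⁻¹.
Energy required: 4.522×10⁻⁴ × 3.529×10⁵ = 159.6 J.
Time: 159.6 J / 0.388 W = 411 s.

t ≈ 411 s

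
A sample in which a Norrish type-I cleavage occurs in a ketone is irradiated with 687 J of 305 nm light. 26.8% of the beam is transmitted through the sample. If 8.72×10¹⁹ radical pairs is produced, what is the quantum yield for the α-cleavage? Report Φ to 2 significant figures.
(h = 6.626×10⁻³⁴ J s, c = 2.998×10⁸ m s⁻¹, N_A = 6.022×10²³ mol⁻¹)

Φ = 0.11

Product: 8.72×10¹⁹ / 6.022×10²³ = 1.448×10⁻⁴ mol.
Photon energy at 305 nm: hc/λ = (6.626×10⁻³⁴)(2.998×10⁸)/(305×10⁻⁹) = 6.513×10⁻¹⁹ J.
Photons incident: 687 / 6.513×10⁻¹⁹ = 1.055×10²¹, i.e. 1.055×10²¹/6.022×10²³ = 0.001752 mol.
Fraction absorbed: 1 − 26.8/100 = 0.7320.
Photons absorbed: 0.7320 × 0.001752 = 0.001282 mol.
Φ = 1.448×10⁻⁴ mol / 0.001282 mol photons = 0.11.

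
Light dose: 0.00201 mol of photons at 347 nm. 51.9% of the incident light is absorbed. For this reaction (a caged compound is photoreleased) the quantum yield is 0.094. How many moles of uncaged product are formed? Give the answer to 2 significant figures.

Photons absorbed: 0.519 × 0.00201 = 0.001043 mol.
Product: Φ × n_abs = 0.094 × 0.001043 = 9.804e-5 mol.

9.8e-5 mol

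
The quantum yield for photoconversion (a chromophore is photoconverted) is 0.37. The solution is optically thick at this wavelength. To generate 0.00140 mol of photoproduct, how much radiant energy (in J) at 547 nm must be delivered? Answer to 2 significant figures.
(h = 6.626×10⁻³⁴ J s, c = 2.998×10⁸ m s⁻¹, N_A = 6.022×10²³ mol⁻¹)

830 J

Photons that must be absorbed: 0.00140 / 0.37 = 0.003784 mol.
Photon energy: hc/λ = 3.632×10⁻¹⁹ J; per mole, 2.187×10⁵ J mol⁻¹.
Energy required: 0.003784 × 2.187×10⁵ = 830 J.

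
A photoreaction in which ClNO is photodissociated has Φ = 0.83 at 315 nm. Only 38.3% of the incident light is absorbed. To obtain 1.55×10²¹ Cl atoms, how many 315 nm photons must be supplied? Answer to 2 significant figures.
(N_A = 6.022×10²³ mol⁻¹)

4.9×10²¹ photons

Product: 1.55×10²¹ / 6.022×10²³ = 0.002574 mol.
Photons that must be absorbed: 0.002574 / 0.83 = 0.003101 mol.
Incident photons needed: 0.003101 / 0.383 = 0.008097 mol.
Photon count: 0.008097 × 6.022×10²³ = 4.9×10²¹.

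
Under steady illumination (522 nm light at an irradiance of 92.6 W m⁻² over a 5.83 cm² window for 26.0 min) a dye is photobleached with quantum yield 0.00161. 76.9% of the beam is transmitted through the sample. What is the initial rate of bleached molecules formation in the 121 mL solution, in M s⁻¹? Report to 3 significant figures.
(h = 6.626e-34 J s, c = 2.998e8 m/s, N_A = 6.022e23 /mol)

Photon energy at 522 nm: hc/λ = (6.626e-34)(2.998e8)/(522e-9) = 3.806e-19 J.
Energy delivered: (92.6 W m⁻²)(5.83e-4 m²)(1560 s) = 84.22 J.
Photons incident: 84.22 / 3.806e-19 = 2.213e20, i.e. 2.213e20/6.022e23 = 3.675e-4 mol.
Fraction absorbed: 1 − 76.9/100 = 0.2310.
Photons absorbed: 0.2310 × 3.675e-4 = 8.489e-5 mol.
Product formed: 0.00161 × 8.489e-5 = 1.367e-7 mol.
Rate: 1.367e-7 mol / (1560 s × 0.121 L) = 7.24e-10 M s⁻¹.

7.24e-10 M s⁻¹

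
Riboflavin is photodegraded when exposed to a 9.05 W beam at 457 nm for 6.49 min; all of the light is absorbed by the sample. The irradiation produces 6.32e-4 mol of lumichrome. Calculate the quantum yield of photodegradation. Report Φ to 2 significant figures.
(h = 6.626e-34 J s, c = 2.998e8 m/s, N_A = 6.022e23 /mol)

Photon energy at 457 nm: hc/λ = (6.626e-34)(2.998e8)/(457e-9) = 4.347e-19 J.
Energy delivered: (9.05 W)(389.4 s) = 3524 J.
Photons incident: 3524 / 4.347e-19 = 8.107e21, i.e. 8.107e21/6.022e23 = 0.01346 mol.
Φ = 6.32e-4 mol / 0.01346 mol photons = 0.047.

Φ = 0.047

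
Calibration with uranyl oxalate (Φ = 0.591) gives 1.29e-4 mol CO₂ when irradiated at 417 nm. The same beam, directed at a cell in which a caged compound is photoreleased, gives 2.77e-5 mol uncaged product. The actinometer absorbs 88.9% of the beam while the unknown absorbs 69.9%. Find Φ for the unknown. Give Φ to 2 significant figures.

Φ = 0.16

Photons absorbed by the actinometer: 1.29e-4 / 0.591 = 2.183e-4 mol.
Incident flux: 2.183e-4 / 0.889 = 2.456e-4 einstein.
Absorbed by unknown: 0.699 × 2.456e-4 = 1.717e-4 mol.
Φ(unknown) = 2.77e-5 / 1.717e-4 = 0.16.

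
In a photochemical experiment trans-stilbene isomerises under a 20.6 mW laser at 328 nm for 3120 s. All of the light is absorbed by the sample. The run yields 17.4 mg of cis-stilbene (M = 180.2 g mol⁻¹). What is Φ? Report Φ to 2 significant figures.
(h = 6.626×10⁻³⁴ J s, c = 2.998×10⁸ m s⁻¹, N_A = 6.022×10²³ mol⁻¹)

Φ = 0.55

Product: 17.4 mg / 180.2 g mol⁻¹ = 9.656×10⁻⁵ mol.
Photon energy at 328 nm: hc/λ = (6.626×10⁻³⁴)(2.998×10⁸)/(328×10⁻⁹) = 6.056×10⁻¹⁹ J.
Energy delivered: (20.6 mW)(3120 s) = 64.27 J.
Photons incident: 64.27 / 6.056×10⁻¹⁹ = 1.061×10²⁰, i.e. 1.061×10²⁰/6.022×10²³ = 1.762×10⁻⁴ mol.
Φ = 9.656×10⁻⁵ mol / 1.762×10⁻⁴ mol photons = 0.55.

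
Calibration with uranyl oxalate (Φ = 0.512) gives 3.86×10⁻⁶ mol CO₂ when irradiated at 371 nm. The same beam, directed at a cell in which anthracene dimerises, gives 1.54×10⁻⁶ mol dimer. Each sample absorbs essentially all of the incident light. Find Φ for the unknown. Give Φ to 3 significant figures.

Photons absorbed by the actinometer: 3.86×10⁻⁶ / 0.512 = 7.539×10⁻⁶ mol.
Φ(unknown) = 1.54×10⁻⁶ / 7.539×10⁻⁶ = 0.204.

Φ = 0.204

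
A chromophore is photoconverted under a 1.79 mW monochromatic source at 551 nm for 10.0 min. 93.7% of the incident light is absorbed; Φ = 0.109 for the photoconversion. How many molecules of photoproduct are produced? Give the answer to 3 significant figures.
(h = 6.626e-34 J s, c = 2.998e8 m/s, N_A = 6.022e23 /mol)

Photon energy at 551 nm: hc/λ = (6.626e-34)(2.998e8)/(551e-9) = 3.605e-19 J.
Energy delivered: (1.79 mW)(600 s) = 1.074 J.
Photons incident: 1.074 / 3.605e-19 = 2.979e18, i.e. 2.979e18/6.022e23 = 4.947e-6 mol.
Photons absorbed: 0.937 × 4.947e-6 = 4.635e-6 mol.
Product: Φ × n_abs = 0.109 × 4.635e-6 = 5.052e-7 mol.
As a count: 5.052e-7 × 6.022e23 = 3.04e17.

3.04e17 molecules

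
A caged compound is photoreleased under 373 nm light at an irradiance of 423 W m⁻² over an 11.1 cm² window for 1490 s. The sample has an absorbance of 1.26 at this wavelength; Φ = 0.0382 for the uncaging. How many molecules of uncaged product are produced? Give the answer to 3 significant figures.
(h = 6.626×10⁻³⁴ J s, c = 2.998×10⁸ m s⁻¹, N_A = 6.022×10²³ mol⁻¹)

Photon energy at 373 nm: hc/λ = (6.626×10⁻³⁴)(2.998×10⁸)/(373×10⁻⁹) = 5.326×10⁻¹⁹ J.
Energy delivered: (423 W m⁻²)(11.1×10⁻⁴ m²)(1490 s) = 699.6 J.
Photons incident: 699.6 / 5.326×10⁻¹⁹ = 1.314×10²¹, i.e. 1.314×10²¹/6.022×10²³ = 0.002182 mol.
Fraction absorbed: 1 − 10^(−1.26) = 0.9450.
Photons absorbed: 0.9450 × 0.002182 = 0.002062 mol.
Product: Φ × n_abs = 0.0382 × 0.002062 = 7.877×10⁻⁵ mol.
As a count: 7.877×10⁻⁵ × 6.022×10²³ = 4.74×10¹⁹.

4.74×10¹⁹ molecules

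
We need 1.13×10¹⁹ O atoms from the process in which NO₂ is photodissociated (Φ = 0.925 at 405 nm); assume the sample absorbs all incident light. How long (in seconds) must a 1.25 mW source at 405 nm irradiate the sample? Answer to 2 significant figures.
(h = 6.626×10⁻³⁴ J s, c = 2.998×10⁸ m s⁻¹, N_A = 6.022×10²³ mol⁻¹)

t ≈ 4800 s

Product: 1.13×10¹⁹ / 6.022×10²³ = 1.876×10⁻⁵ mol.
Photons that must be absorbed: 1.876×10⁻⁵ / 0.925 = 2.028×10⁻⁵ mol.
Photon energy: hc/λ = 4.905×10⁻¹⁹ J; per mole, 2.954×10⁵ J mol⁻¹.
Energy required: 2.028×10⁻⁵ × 2.954×10⁵ = 5.991 J.
Time: 5.991 J / 0.00125 W = 4800 s.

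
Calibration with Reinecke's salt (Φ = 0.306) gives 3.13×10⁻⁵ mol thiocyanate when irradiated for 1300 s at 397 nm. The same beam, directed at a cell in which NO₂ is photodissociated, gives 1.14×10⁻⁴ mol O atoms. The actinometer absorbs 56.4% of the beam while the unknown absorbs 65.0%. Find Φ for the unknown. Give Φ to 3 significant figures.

Photons absorbed by the actinometer: 3.13×10⁻⁵ / 0.306 = 1.023×10⁻⁴ mol.
Incident flux: 1.023×10⁻⁴ / 0.564 = 1.814×10⁻⁴ einstein.
Absorbed by unknown: 0.650 × 1.814×10⁻⁴ = 1.179×10⁻⁴ mol.
Φ(unknown) = 1.14×10⁻⁴ / 1.179×10⁻⁴ = 0.967.

Φ = 0.967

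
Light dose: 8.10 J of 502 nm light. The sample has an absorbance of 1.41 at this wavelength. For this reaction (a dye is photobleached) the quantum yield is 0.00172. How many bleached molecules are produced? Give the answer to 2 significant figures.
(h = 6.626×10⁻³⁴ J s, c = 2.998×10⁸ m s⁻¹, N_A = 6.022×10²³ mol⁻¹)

Photon energy at 502 nm: hc/λ = (6.626×10⁻³⁴)(2.998×10⁸)/(502×10⁻⁹) = 3.957×10⁻¹⁹ J.
Photons incident: 8.10 / 3.957×10⁻¹⁹ = 2.047×10¹⁹, i.e. 2.047×10¹⁹/6.022×10²³ = 3.399×10⁻⁵ mol.
Fraction absorbed: 1 − 10^(−1.41) = 0.9611.
Photons absorbed: 0.9611 × 3.399×10⁻⁵ = 3.267×10⁻⁵ mol.
Product: Φ × n_abs = 0.00172 × 3.267×10⁻⁵ = 5.619×10⁻⁸ mol.
As a count: 5.619×10⁻⁸ × 6.022×10²³ = 3.4×10¹⁶.

3.4×10¹⁶ bleached molecules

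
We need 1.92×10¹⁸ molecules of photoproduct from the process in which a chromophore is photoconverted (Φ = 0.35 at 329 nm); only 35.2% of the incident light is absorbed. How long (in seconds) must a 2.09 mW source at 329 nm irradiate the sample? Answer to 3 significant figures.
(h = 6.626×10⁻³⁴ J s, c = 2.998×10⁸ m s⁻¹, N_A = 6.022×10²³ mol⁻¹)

Product: 1.92×10¹⁸ / 6.022×10²³ = 3.188×10⁻⁶ mol.
Photons that must be absorbed: 3.188×10⁻⁶ / 0.35 = 9.109×10⁻⁶ mol.
Incident photons needed: 9.109×10⁻⁶ / 0.352 = 2.588×10⁻⁵ mol.
Photon energy: hc/λ = 6.038×10⁻¹⁹ J; per mole, 3.636×10⁵ J mol⁻¹.
Energy required: 2.588×10⁻⁵ × 3.636×10⁵ = 9.410 J.
Time: 9.410 J / 0.00209 W = 4500 s.

t ≈ 4500 s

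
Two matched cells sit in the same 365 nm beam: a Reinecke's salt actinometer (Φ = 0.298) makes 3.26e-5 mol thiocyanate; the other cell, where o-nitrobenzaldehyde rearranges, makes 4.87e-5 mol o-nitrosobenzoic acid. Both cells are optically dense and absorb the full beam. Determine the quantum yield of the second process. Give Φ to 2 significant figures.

Φ = 0.45

Photons absorbed by the actinometer: 3.26e-5 / 0.298 = 1.094e-4 mol.
Φ(unknown) = 4.87e-5 / 1.094e-4 = 0.45.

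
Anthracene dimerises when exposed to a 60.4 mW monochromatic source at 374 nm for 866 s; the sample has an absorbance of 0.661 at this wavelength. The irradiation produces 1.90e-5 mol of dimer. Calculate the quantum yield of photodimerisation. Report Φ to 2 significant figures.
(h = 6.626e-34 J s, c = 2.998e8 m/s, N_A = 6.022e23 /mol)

Photon energy at 374 nm: hc/λ = (6.626e-34)(2.998e8)/(374e-9) = 5.311e-19 J.
Energy delivered: (60.4 mW)(866 s) = 52.31 J.
Photons incident: 52.31 / 5.311e-19 = 9.849e19, i.e. 9.849e19/6.022e23 = 1.636e-4 mol.
Fraction absorbed: 1 − 10^(−0.661) = 0.7817.
Photons absorbed: 0.7817 × 1.636e-4 = 1.279e-4 mol.
Φ = 1.90e-5 mol / 1.279e-4 mol photons = 0.15.

Φ = 0.15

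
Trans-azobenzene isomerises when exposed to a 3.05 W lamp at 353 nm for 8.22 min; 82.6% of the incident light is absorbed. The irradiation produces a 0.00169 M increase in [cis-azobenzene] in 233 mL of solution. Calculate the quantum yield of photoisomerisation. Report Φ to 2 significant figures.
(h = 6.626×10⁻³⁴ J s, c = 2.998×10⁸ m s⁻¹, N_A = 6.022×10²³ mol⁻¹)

Product: (0.00169 M)(0.233 L) = 3.938×10⁻⁴ mol.
Photon energy at 353 nm: hc/λ = (6.626×10⁻³⁴)(2.998×10⁸)/(353×10⁻⁹) = 5.627×10⁻¹⁹ J.
Energy delivered: (3.05 W)(493.2 s) = 1504 J.
Photons incident: 1504 / 5.627×10⁻¹⁹ = 2.673×10²¹, i.e. 2.673×10²¹/6.022×10²³ = 0.004439 mol.
Photons absorbed: 0.826 × 0.004439 = 0.003667 mol.
Φ = 3.938×10⁻⁴ mol / 0.003667 mol photons = 0.11.

Φ = 0.11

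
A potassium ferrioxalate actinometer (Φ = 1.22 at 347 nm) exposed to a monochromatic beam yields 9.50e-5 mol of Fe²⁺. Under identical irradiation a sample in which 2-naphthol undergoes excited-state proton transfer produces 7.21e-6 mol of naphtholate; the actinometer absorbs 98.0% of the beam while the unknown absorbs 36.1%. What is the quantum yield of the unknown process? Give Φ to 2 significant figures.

Photons absorbed by the actinometer: 9.50e-5 / 1.22 = 7.787e-5 mol.
Incident flux: 7.787e-5 / 0.980 = 7.946e-5 einstein.
Absorbed by unknown: 0.361 × 7.946e-5 = 2.869e-5 mol.
Φ(unknown) = 7.21e-6 / 2.869e-5 = 0.25.

Φ = 0.25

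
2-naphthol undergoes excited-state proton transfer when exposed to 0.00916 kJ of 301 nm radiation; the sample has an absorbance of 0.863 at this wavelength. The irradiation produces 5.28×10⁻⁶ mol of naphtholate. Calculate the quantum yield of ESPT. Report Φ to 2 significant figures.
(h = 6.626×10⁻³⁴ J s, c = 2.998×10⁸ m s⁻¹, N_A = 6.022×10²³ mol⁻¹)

Φ = 0.27

Photon energy at 301 nm: hc/λ = (6.626×10⁻³⁴)(2.998×10⁸)/(301×10⁻⁹) = 6.600×10⁻¹⁹ J.
Incident energy: 0.00916 kJ = 9.16 J.
Photons incident: 9.16 / 6.600×10⁻¹⁹ = 1.388×10¹⁹, i.e. 1.388×10¹⁹/6.022×10²³ = 2.305×10⁻⁵ mol.
Fraction absorbed: 1 − 10^(−0.863) = 0.8629.
Photons absorbed: 0.8629 × 2.305×10⁻⁵ = 1.989×10⁻⁵ mol.
Φ = 5.28×10⁻⁶ mol / 1.989×10⁻⁵ mol photons = 0.27.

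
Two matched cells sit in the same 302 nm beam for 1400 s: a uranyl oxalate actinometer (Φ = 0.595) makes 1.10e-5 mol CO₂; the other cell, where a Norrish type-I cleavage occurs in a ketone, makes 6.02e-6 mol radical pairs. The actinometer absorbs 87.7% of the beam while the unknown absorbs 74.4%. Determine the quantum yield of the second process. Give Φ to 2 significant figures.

Photons absorbed by the actinometer: 1.10e-5 / 0.595 = 1.849e-5 mol.
Incident flux: 1.849e-5 / 0.877 = 2.108e-5 einstein.
Absorbed by unknown: 0.744 × 2.108e-5 = 1.568e-5 mol.
Φ(unknown) = 6.02e-6 / 1.568e-5 = 0.38.

Φ = 0.38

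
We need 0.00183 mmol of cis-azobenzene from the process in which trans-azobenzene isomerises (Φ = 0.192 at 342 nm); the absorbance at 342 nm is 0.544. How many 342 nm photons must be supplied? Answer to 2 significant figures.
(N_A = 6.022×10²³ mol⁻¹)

8.0×10¹⁸ photons

Product: 0.00183 mmol = 1.83×10⁻⁶ mol.
Photons that must be absorbed: 1.83×10⁻⁶ / 0.192 = 9.531×10⁻⁶ mol.
Fraction absorbed: 1 − 10^(−0.544) = 0.7142.
Incident photons needed: 9.531×10⁻⁶ / 0.7142 = 1.335×10⁻⁵ mol.
Photon count: 1.335×10⁻⁵ × 6.022×10²³ = 8.0×10¹⁸.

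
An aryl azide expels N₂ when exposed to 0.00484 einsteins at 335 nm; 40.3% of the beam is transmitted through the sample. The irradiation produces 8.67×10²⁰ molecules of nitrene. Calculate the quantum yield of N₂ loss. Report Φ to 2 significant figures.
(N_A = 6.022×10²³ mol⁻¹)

Φ = 0.50

Product: 8.67×10²⁰ / 6.022×10²³ = 0.001440 mol.
Fraction absorbed: 1 − 40.3/100 = 0.5970.
Photons absorbed: 0.5970 × 0.00484 = 0.002889 mol.
Φ = 0.001440 mol / 0.002889 mol photons = 0.50.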